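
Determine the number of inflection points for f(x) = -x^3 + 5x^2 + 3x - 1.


Inflection points occur where f''(x) = 0 and concavity changes.
f(x) = -x^3 + 5x^2 + 3x - 1
f'(x) = -3x^2 + 10x + 3
f''(x) = -6x + 10
Set f''(x) = 0:
-6x + 10 = 0
x = -10 / (-6) = 5/3
Since f''(x) is linear (degree 1), it changes sign at this point.
Therefore there is exactly 1 inflection point.

1


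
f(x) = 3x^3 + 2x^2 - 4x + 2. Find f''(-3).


First derivative:
f'(x) = 9x^2 + 4x - 4
Second derivative:
f''(x) = 18x + 4
Substitute x = -3:
f''(-3) = 18 * (-3) + 4
= -54 + 4
= -50

-50


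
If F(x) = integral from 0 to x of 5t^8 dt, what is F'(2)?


By the Fundamental Theorem of Calculus (Part 1):
If F(x) = integral from 0 to x of f(t) dt, then F'(x) = f(x)
Here f(t) = 5t^8
So F'(x) = 5x^8
Evaluate at x = 2:
F'(2) = 5 * 2^8
= 5 * 256
= 1280

1280


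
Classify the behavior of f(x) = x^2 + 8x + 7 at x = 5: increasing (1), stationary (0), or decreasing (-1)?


Compute f'(x) to determine behavior:
f'(x) = 2x + 8
f'(5) = 2 * 5 + 8
= 10 + 8
= 18
Since f'(5) > 0, the function is increasing (1)

1


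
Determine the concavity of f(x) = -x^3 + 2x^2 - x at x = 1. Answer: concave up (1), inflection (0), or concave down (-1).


Concavity is determined by the sign of f''(x).
f(x) = -x^3 + 2x^2 - x
f'(x) = -3x^2 + 4x - 1
f''(x) = -6x + 4
f''(1) = -6 * 1 + 4
= -6 + 4
= -2
Since f''(1) < 0, the function is concave down (-1)

-1


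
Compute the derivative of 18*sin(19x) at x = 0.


Apply the chain rule to differentiate 18*sin(19x):
d/dx [18*sin(19x)]
= 18 * cos(19x) * d/dx(19x)
= 18 * 19 * cos(19x)
= 342 * cos(19x)
Evaluate at x = 0:
= 342 * cos(0)
= 342 * 1
= 342

342


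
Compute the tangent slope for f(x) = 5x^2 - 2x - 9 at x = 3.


The slope of the tangent line equals f'(x) at the point.
f(x) = 5x^2 - 2x - 9
f'(x) = 10x - 2
At x = 3:
f'(3) = 10 * 3 - 2
= 30 - 2
= 28

28


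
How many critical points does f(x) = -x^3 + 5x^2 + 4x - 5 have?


Find where f'(x) = 0:
f(x) = -x^3 + 5x^2 + 4x - 5
f'(x) = -3x^2 + 10x + 4
This is a quadratic in x. Use the discriminant to count real roots.
Discriminant = (10)^2 - 4 * (-3) * 4
= 100 - (-48)
= 148
Since discriminant > 0, f'(x) = 0 has 2 real solutions.
Number of critical points: 2

2


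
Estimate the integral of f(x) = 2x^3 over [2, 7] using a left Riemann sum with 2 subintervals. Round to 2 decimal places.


Left Riemann sum uses left endpoints of each subinterval.
Interval: [2, 7], n = 2
dx = (7 - 2) / 2 = 5/2
Left endpoints: [2, 9/2]
f values: [16, 729/4]
Sum = dx * (sum of f values)
= 5/2 * 793/4
= 3965/8 ≈ 495.63

495.63


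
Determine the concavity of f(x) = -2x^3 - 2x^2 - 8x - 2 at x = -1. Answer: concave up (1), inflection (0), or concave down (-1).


Concavity is determined by the sign of f''(x).
f(x) = -2x^3 - 2x^2 - 8x - 2
f'(x) = -6x^2 - 4x - 8
f''(x) = -12x - 4
f''(-1) = -12 * (-1) - 4
= 12 - 4
= 8
Since f''(-1) > 0, the function is concave up (1)

1


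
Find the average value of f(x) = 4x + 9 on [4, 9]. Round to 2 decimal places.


Average value = 1/(b-a) * integral from a to b of f(x) dx
First compute the integral of 4x + 9:
F(x) = 2x^2 + 9x
F(9) = 2 * 81 + 9 * 9 = 243
F(4) = 2 * 16 + 9 * 4 = 68
Integral = 243 - 68 = 175
Average = 175 / (9 - 4) = 175 / 5
= 35 = 35.00

35.00


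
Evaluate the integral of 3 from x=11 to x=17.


The integral of a constant k over [a, b] equals k * (b - a).
integral from 11 to 17 of 3 dx
= 3 * (17 - 11)
= 3 * 6
= 18

18


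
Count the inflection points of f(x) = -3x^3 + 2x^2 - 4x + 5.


Inflection points occur where f''(x) = 0 and concavity changes.
f(x) = -3x^3 + 2x^2 - 4x + 5
f'(x) = -9x^2 + 4x - 4
f''(x) = -18x + 4
Set f''(x) = 0:
-18x + 4 = 0
x = -4 / (-18) = 2/9
Since f''(x) is linear (degree 1), it changes sign at this point.
Therefore there is exactly 1 inflection point.

1


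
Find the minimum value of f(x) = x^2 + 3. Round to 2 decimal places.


For a quadratic f(x) = ax^2 + bx + c with a > 0, the minimum is at the vertex.
Vertex x-coordinate: x = -b/(2a)
x = -(0) / (2 * 1)
x = 0/2 = 0
Substitute back to find the minimum value:
f(0) = 1 * 0^2 + 0 * 0 + 3
= 0 + 0 + 3
= 3 = 3.00

3.00


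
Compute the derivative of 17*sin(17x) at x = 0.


Apply the chain rule to differentiate 17*sin(17x):
d/dx [17*sin(17x)]
= 17 * cos(17x) * d/dx(17x)
= 17 * 17 * cos(17x)
= 289 * cos(17x)
Evaluate at x = 0:
= 289 * cos(0)
= 289 * 1
= 289

289


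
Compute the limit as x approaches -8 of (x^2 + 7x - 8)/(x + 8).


Direct substitution gives 0/0, so we factor the numerator.
Factor: (x^2 + 7x - 8) = (x + 8)(x - 1)
Cancel the common factor (x + 8):
(x^2 + 7x - 8)/(x + 8) = (x - 1)
Now substitute x = -8:
= (-8) - (1) = -9

-9


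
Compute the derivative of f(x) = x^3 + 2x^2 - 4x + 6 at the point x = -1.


Differentiate f(x) = x^3 + 2x^2 - 4x + 6 term by term:
f'(x) = 3x^2 + 4x - 4
Substitute x = -1:
f'(-1) = 3 * (-1)^2 + 4 * (-1) - 4
= 3 - 4 - 4
= -5

-5


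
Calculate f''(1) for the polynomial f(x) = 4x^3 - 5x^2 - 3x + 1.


First derivative:
f'(x) = 12x^2 - 10x - 3
Second derivative:
f''(x) = 24x - 10
Substitute x = 1:
f''(1) = 24 * 1 - 10
= 24 - 10
= 14

14


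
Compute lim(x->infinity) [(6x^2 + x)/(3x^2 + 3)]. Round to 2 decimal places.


For limits at infinity with equal-degree polynomials,
we compare leading coefficients.
Numerator leading term: 6x^2
Denominator leading term: 3x^2
Divide both by x^2:
lim = (6 + 1/x) / (3 + 3/x^2)
As x -> infinity, the 1/x and 1/x^2 terms vanish:
= 6/3 = 2 = 2.00

2.00


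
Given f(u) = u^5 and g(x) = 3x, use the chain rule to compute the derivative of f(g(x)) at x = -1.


Using the chain rule: (f(g(x)))' = f'(g(x)) * g'(x)
First, find g(-1):
g(-1) = 3 * (-1) + 0 = -3
Next, f'(u) = 5u^4
And g'(x) = 3
So f'(g(-1)) * g'(-1)
= 5 * (-3)^4 * 3
= 5 * 81 * 3
= 1215

1215


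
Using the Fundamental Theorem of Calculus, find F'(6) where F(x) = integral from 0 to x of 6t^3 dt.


By the Fundamental Theorem of Calculus (Part 1):
If F(x) = integral from 0 to x of f(t) dt, then F'(x) = f(x)
Here f(t) = 6t^3
So F'(x) = 6x^3
Evaluate at x = 6:
F'(6) = 6 * 6^3
= 6 * 216
= 1296

1296


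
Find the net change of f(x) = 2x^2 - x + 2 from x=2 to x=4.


Net change = f(b) - f(a)
f(x) = 2x^2 - x + 2
Compute f(4):
f(4) = 2 * 4^2 - 1 * 4 + 2
= 32 - 4 + 2
= 30
Compute f(2):
f(2) = 2 * 2^2 - 1 * 2 + 2
= 8 - 2 + 2
= 8
Net change = 30 - 8 = 22

22


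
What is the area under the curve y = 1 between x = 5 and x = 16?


The area under a constant function y = 1 is a rectangle.
Width = 16 - 5 = 11
Height = 1
Area = width * height
= 11 * 1
= 11

11


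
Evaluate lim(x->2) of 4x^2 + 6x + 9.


Since polynomials are continuous, we use direct substitution.
lim(x->2) of 4x^2 + 6x + 9
= 4 * 2^2 + 6 * 2 + 9
= 16 + 12 + 9
= 37

37


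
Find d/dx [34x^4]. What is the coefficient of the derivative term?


We apply the power rule: d/dx [ax^n] = a*n * x^(n-1)
d/dx [34x^4]
= 34 * 4 * x^(4-1)
= 136x^3
The coefficient is 136

136


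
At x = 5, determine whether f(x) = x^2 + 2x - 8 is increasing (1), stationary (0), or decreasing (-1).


Compute f'(x) to determine behavior:
f'(x) = 2x + 2
f'(5) = 2 * 5 + 2
= 10 + 2
= 12
Since f'(5) > 0, the function is increasing (1)

1


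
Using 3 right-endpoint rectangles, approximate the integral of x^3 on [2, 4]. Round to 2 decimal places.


Right Riemann sum uses right endpoints of each subinterval.
Interval: [2, 4], n = 3
dx = (4 - 2) / 3 = 2/3
Right endpoints: [8/3, 10/3, 4]
f values: [512/27, 1000/27, 64]
Sum = dx * (sum of f values)
= 2/3 * 120
= 80 = 80.00

80.00


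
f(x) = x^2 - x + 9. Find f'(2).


Differentiate term by term using power and sum rules:
f(x) = x^2 - x + 9
f'(x) = 2x - 1
Substitute x = 2:
f'(2) = 2 * 2 - 1
= 4 - 1
= 3

3


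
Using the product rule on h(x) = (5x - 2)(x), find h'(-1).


Let u(x) = 5x - 2 and v(x) = x
u'(x) = 5
v'(x) = 1
Product rule: h'(x) = u'(x)*v(x) + u(x)*v'(x)
= 5 * (x) + (5x - 2) * 1
At x = -1:
u(-1) = 5 * (-1) - 2 = -7
v(-1) = 1 * (-1) + 0 = -1
h'(-1) = 5 * (-1) + (-7) * 1
= -5 - 7
= -12

-12


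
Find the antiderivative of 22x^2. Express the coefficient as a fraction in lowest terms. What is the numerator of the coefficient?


Apply the power rule for integration:
integral of ax^n dx = a/(n+1) * x^(n+1) + C
integral of 22x^2 dx
= 22/3 * x^3 + C
The coefficient in lowest terms is 22/3, and its numerator is 22

22


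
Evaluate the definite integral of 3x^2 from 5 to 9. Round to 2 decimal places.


Find the antiderivative of 3x^2:
F(x) = 3/3 * x^3
Apply the Fundamental Theorem of Calculus:
F(9) - F(5)
= 3/3 * 9^3 - 3/3 * 5^3
= 3/3 * (729 - 125)
= 3/3 * 604
= 604 = 604.00

604.00


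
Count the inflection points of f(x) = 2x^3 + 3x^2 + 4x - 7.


Inflection points occur where f''(x) = 0 and concavity changes.
f(x) = 2x^3 + 3x^2 + 4x - 7
f'(x) = 6x^2 + 6x + 4
f''(x) = 12x + 6
Set f''(x) = 0:
12x + 6 = 0
x = -6 / 12 = -1/2
Since f''(x) is linear (degree 1), it changes sign at this point.
Therefore there is exactly 1 inflection point.

1


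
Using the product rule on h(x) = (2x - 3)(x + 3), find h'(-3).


Let u(x) = 2x - 3 and v(x) = x + 3
u'(x) = 2
v'(x) = 1
Product rule: h'(x) = u'(x)*v(x) + u(x)*v'(x)
= 2 * (x + 3) + (2x - 3) * 1
At x = -3:
u(-3) = 2 * (-3) - 3 = -9
v(-3) = 1 * (-3) + 3 = 0
h'(-3) = 2 * 0 + (-9) * 1
= 0 - 9
= -9

-9


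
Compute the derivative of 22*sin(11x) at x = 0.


Apply the chain rule to differentiate 22*sin(11x):
d/dx [22*sin(11x)]
= 22 * cos(11x) * d/dx(11x)
= 22 * 11 * cos(11x)
= 242 * cos(11x)
Evaluate at x = 0:
= 242 * cos(0)
= 242 * 1
= 242

242


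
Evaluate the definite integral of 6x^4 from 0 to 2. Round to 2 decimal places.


Find the antiderivative of 6x^4:
F(x) = 6/5 * x^5
Apply the Fundamental Theorem of Calculus:
F(2) - F(0)
= 6/5 * 2^5 - 6/5 * 0^5
= 6/5 * (32 - 0)
= 6/5 * 32
= 192/5 = 38.40

38.40


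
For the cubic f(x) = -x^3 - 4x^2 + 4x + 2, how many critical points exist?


Find where f'(x) = 0:
f(x) = -x^3 - 4x^2 + 4x + 2
f'(x) = -3x^2 - 8x + 4
This is a quadratic in x. Use the discriminant to count real roots.
Discriminant = (-8)^2 - 4 * (-3) * 4
= 64 - (-48)
= 112
Since discriminant > 0, f'(x) = 0 has 2 real solutions.
Number of critical points: 2

2


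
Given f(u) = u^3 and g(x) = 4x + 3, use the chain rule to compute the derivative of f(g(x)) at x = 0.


Using the chain rule: (f(g(x)))' = f'(g(x)) * g'(x)
First, find g(0):
g(0) = 4 * 0 + 3 = 3
Next, f'(u) = 3u^2
And g'(x) = 4
So f'(g(0)) * g'(0)
= 3 * 3^2 * 4
= 3 * 9 * 4
= 108

108


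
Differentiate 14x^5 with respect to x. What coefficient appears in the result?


We apply the power rule: d/dx [ax^n] = a*n * x^(n-1)
d/dx [14x^5]
= 14 * 5 * x^(5-1)
= 70x^4
The coefficient is 70

70


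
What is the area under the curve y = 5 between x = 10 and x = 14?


The area under a constant function y = 5 is a rectangle.
Width = 14 - 10 = 4
Height = 5
Area = width * height
= 4 * 5
= 20

20


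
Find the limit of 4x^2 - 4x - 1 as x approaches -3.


Since polynomials are continuous, we use direct substitution.
lim(x->-3) of 4x^2 - 4x - 1
= 4 * (-3)^2 - 4 * (-3) - 1
= 36 + 12 - 1
= 47

47


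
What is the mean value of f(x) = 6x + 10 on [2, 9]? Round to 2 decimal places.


Average value = 1/(b-a) * integral from a to b of f(x) dx
First compute the integral of 6x + 10:
F(x) = 3x^2 + 10x
F(9) = 3 * 81 + 10 * 9 = 333
F(2) = 3 * 4 + 10 * 2 = 32
Integral = 333 - 32 = 301
Average = 301 / (9 - 2) = 301 / 7
= 43 = 43.00

43.00


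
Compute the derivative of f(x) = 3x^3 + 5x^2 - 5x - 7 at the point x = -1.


Differentiate f(x) = 3x^3 + 5x^2 - 5x - 7 term by term:
f'(x) = 9x^2 + 10x - 5
Substitute x = -1:
f'(-1) = 9 * (-1)^2 + 10 * (-1) - 5
= 9 - 10 - 5
= -6

-6


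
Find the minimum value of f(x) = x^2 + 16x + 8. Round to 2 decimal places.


For a quadratic f(x) = ax^2 + bx + c with a > 0, the minimum is at the vertex.
Vertex x-coordinate: x = -b/(2a)
x = -(16) / (2 * 1)
x = -16/2 = -8
Substitute back to find the minimum value:
f(-8) = 1 * (-8)^2 + 16 * (-8) + 8
= 64 - 128 + 8
= -56 = -56.00

-56.00


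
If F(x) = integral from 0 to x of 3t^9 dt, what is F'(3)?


By the Fundamental Theorem of Calculus (Part 1):
If F(x) = integral from 0 to x of f(t) dt, then F'(x) = f(x)
Here f(t) = 3t^9
So F'(x) = 3x^9
Evaluate at x = 3:
F'(3) = 3 * 3^9
= 3 * 19683
= 59049

59049


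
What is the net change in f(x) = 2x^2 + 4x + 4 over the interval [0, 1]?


Net change = f(b) - f(a)
f(x) = 2x^2 + 4x + 4
Compute f(1):
f(1) = 2 * 1^2 + 4 * 1 + 4
= 2 + 4 + 4
= 10
Compute f(0):
f(0) = 2 * 0^2 + 4 * 0 + 4
= 0 + 0 + 4
= 4
Net change = 10 - 4 = 6

6


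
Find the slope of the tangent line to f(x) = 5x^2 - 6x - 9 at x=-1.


The slope of the tangent line equals f'(x) at the point.
f(x) = 5x^2 - 6x - 9
f'(x) = 10x - 6
At x = -1:
f'(-1) = 10 * (-1) - 6
= -10 - 6
= -16

-16


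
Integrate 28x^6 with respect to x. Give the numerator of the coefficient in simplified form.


Apply the power rule for integration:
integral of ax^n dx = a/(n+1) * x^(n+1) + C
integral of 28x^6 dx
= 28/7 * x^7 + C
= 4 * x^7 + C
The coefficient in lowest terms is 4 = 4/1, so its numerator is 4

4


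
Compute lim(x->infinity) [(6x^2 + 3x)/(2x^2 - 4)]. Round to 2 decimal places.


For limits at infinity with equal-degree polynomials,
we compare leading coefficients.
Numerator leading term: 6x^2
Denominator leading term: 2x^2
Divide both by x^2:
lim = (6 + 3/x) / (2 - 4/x^2)
As x -> infinity, the 1/x and 1/x^2 terms vanish:
= 6/2 = 3 = 3.00

3.00


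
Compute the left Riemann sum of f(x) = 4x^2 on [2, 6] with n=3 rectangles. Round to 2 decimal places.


Left Riemann sum uses left endpoints of each subinterval.
Interval: [2, 6], n = 3
dx = (6 - 2) / 3 = 4/3
Left endpoints: [2, 10/3, 14/3]
f values: [16, 400/9, 784/9]
Sum = dx * (sum of f values)
= 4/3 * 1328/9
= 5312/27 ≈ 196.74

196.74


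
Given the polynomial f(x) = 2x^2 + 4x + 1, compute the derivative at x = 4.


Differentiate term by term using power and sum rules:
f(x) = 2x^2 + 4x + 1
f'(x) = 4x + 4
Substitute x = 4:
f'(4) = 4 * 4 + 4
= 16 + 4
= 20

20


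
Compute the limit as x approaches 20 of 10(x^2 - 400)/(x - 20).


Direct substitution gives 0/0, so we factor the numerator.
Factor: 10(x^2 - 400) = 10 * (x - 20)(x + 20)
Cancel the common factor (x - 20):
10(x^2 - 400)/(x - 20) = 10 * (x + 20)
Now substitute x = 20:
= 10 * (20 + 20) = 400

400


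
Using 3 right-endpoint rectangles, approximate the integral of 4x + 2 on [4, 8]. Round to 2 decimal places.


Right Riemann sum uses right endpoints of each subinterval.
Interval: [4, 8], n = 3
dx = (8 - 4) / 3 = 4/3
Right endpoints: [16/3, 20/3, 8]
f values: [70/3, 86/3, 34]
Sum = dx * (sum of f values)
= 4/3 * 86
= 344/3 ≈ 114.67

114.67


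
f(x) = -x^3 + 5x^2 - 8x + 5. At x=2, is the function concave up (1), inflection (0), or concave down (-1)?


Concavity is determined by the sign of f''(x).
f(x) = -x^3 + 5x^2 - 8x + 5
f'(x) = -3x^2 + 10x - 8
f''(x) = -6x + 10
f''(2) = -6 * 2 + 10
= -12 + 10
= -2
Since f''(2) < 0, the function is concave down (-1)

-1


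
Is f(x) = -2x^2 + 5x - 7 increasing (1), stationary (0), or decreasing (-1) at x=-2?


Compute f'(x) to determine behavior:
f'(x) = -4x + 5
f'(-2) = -4 * (-2) + 5
= 8 + 5
= 13
Since f'(-2) > 0, the function is increasing (1)

1


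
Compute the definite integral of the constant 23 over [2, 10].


The integral of a constant k over [a, b] equals k * (b - a).
integral from 2 to 10 of 23 dx
= 23 * (10 - 2)
= 23 * 8
= 184

184


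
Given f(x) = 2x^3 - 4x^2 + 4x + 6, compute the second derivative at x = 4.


First derivative:
f'(x) = 6x^2 - 8x + 4
Second derivative:
f''(x) = 12x - 8
Substitute x = 4:
f''(4) = 12 * 4 - 8
= 48 - 8
= 40

40


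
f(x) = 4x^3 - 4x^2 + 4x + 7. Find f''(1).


First derivative:
f'(x) = 12x^2 - 8x + 4
Second derivative:
f''(x) = 24x - 8
Substitute x = 1:
f''(1) = 24 * 1 - 8
= 24 - 8
= 16

16


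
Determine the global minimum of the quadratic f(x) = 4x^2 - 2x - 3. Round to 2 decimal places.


For a quadratic f(x) = ax^2 + bx + c with a > 0, the minimum is at the vertex.
Vertex x-coordinate: x = -b/(2a)
x = -(-2) / (2 * 4)
x = 2/8 = 1/4
Substitute back to find the minimum value:
f(1/4) = 4 * (1/4)^2 - 2 * (1/4) - 3
= 1/4 - 1/2 - 3
= -13/4 = -3.25

-3.25


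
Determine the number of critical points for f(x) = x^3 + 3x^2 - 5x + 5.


Find where f'(x) = 0:
f(x) = x^3 + 3x^2 - 5x + 5
f'(x) = 3x^2 + 6x - 5
This is a quadratic in x. Use the discriminant to count real roots.
Discriminant = (6)^2 - 4 * 3 * (-5)
= 36 - (-60)
= 96
Since discriminant > 0, f'(x) = 0 has 2 real solutions.
Number of critical points: 2

2


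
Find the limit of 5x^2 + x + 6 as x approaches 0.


Since polynomials are continuous, we use direct substitution.
lim(x->0) of 5x^2 + x + 6
= 5 * 0^2 + 1 * 0 + 6
= 0 + 0 + 6
= 6

6


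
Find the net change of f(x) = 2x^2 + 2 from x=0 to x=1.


Net change = f(b) - f(a)
f(x) = 2x^2 + 2
Compute f(1):
f(1) = 2 * 1^2 + 0 * 1 + 2
= 2 + 0 + 2
= 4
Compute f(0):
f(0) = 2 * 0^2 + 0 * 0 + 2
= 0 + 0 + 2
= 2
Net change = 4 - 2 = 2

2


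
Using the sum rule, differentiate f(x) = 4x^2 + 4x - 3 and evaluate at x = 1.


Differentiate term by term using power and sum rules:
f(x) = 4x^2 + 4x - 3
f'(x) = 8x + 4
Substitute x = 1:
f'(1) = 8 * 1 + 4
= 8 + 4
= 12

12


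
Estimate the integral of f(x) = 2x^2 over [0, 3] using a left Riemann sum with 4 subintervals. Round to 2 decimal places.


Left Riemann sum uses left endpoints of each subinterval.
Interval: [0, 3], n = 4
dx = (3 - 0) / 4 = 3/4
Left endpoints: [0, 3/4, 3/2, 9/4]
f values: [0, 9/8, 9/2, 81/8]
Sum = dx * (sum of f values)
= 3/4 * 63/4
= 189/16 ≈ 11.81

11.81


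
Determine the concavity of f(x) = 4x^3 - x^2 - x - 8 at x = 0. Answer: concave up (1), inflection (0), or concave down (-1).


Concavity is determined by the sign of f''(x).
f(x) = 4x^3 - x^2 - x - 8
f'(x) = 12x^2 - 2x - 1
f''(x) = 24x - 2
f''(0) = 24 * 0 - 2
= 0 - 2
= -2
Since f''(0) < 0, the function is concave down (-1)

-1


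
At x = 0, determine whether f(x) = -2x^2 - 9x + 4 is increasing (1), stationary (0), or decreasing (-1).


Compute f'(x) to determine behavior:
f'(x) = -4x - 9
f'(0) = -4 * 0 - 9
= 0 - 9
= -9
Since f'(0) < 0, the function is decreasing (-1)

-1


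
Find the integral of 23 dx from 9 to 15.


The integral of a constant k over [a, b] equals k * (b - a).
integral from 9 to 15 of 23 dx
= 23 * (15 - 9)
= 23 * 6
= 138

138


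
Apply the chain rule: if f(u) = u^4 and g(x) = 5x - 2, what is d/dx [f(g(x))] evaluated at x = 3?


Using the chain rule: (f(g(x)))' = f'(g(x)) * g'(x)
First, find g(3):
g(3) = 5 * 3 - 2 = 13
Next, f'(u) = 4u^3
And g'(x) = 5
So f'(g(3)) * g'(3)
= 4 * 13^3 * 5
= 4 * 2197 * 5
= 43940

43940


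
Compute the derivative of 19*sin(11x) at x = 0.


Apply the chain rule to differentiate 19*sin(11x):
d/dx [19*sin(11x)]
= 19 * cos(11x) * d/dx(11x)
= 19 * 11 * cos(11x)
= 209 * cos(11x)
Evaluate at x = 0:
= 209 * cos(0)
= 209 * 1
= 209

209


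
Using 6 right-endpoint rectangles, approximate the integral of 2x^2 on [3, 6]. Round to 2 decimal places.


Right Riemann sum uses right endpoints of each subinterval.
Interval: [3, 6], n = 6
dx = (6 - 3) / 6 = 1/2
Right endpoints: [7/2, 4, 9/2, 5, 11/2, 6]
f values: [49/2, 32, 81/2, 50, 121/2, 72]
Sum = dx * (sum of f values)
= 1/2 * 559/2
= 559/4 = 139.75

139.75


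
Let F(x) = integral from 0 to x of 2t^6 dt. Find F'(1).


By the Fundamental Theorem of Calculus (Part 1):
If F(x) = integral from 0 to x of f(t) dt, then F'(x) = f(x)
Here f(t) = 2t^6
So F'(x) = 2x^6
Evaluate at x = 1:
F'(1) = 2 * 1^6
= 2 * 1
= 2

2


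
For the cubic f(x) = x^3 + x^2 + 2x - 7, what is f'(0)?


Differentiate f(x) = x^3 + x^2 + 2x - 7 term by term:
f'(x) = 3x^2 + 2x + 2
Substitute x = 0:
f'(0) = 3 * 0^2 + 2 * 0 + 2
= 0 + 0 + 2
= 2

2


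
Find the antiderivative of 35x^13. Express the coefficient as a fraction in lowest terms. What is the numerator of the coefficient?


Apply the power rule for integration:
integral of ax^n dx = a/(n+1) * x^(n+1) + C
integral of 35x^13 dx
= 35/14 * x^14 + C
= 5/2 * x^14 + C
The coefficient in lowest terms is 5/2, and its numerator is 5

5


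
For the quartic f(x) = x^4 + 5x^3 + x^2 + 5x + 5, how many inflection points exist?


Inflection points occur where f''(x) = 0 and concavity changes.
f(x) = x^4 + 5x^3 + x^2 + 5x + 5
f'(x) = 4x^3 + 15x^2 + 2x + 5
f''(x) = 12x^2 + 30x + 2
This is a quadratic in x. Use the discriminant to count real roots.
Discriminant = (30)^2 - 4 * 12 * 2
= 900 - 96
= 804
Since discriminant > 0, f''(x) = 0 has 2 distinct real solutions.
A quadratic with two distinct real roots changes sign at each root, so concavity changes at both.
Number of inflection points: 2

2


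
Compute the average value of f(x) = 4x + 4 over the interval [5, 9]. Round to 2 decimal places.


Average value = 1/(b-a) * integral from a to b of f(x) dx
First compute the integral of 4x + 4:
F(x) = 2x^2 + 4x
F(9) = 2 * 81 + 4 * 9 = 198
F(5) = 2 * 25 + 4 * 5 = 70
Integral = 198 - 70 = 128
Average = 128 / (9 - 5) = 128 / 4
= 32 = 32.00

32.00


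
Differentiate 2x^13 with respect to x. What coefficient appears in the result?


We apply the power rule: d/dx [ax^n] = a*n * x^(n-1)
d/dx [2x^13]
= 2 * 13 * x^(13-1)
= 26x^12
The coefficient is 26

26


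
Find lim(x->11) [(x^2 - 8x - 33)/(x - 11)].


Direct substitution gives 0/0, so we factor the numerator.
Factor: (x^2 - 8x - 33) = (x - 11)(x + 3)
Cancel the common factor (x - 11):
(x^2 - 8x - 33)/(x - 11) = (x + 3)
Now substitute x = 11:
= (11) - (-3) = 14

14


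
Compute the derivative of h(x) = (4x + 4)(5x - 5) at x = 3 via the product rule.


Let u(x) = 4x + 4 and v(x) = 5x - 5
u'(x) = 4
v'(x) = 5
Product rule: h'(x) = u'(x)*v(x) + u(x)*v'(x)
= 4 * (5x - 5) + (4x + 4) * 5
At x = 3:
u(3) = 4 * 3 + 4 = 16
v(3) = 5 * 3 - 5 = 10
h'(3) = 4 * 10 + 16 * 5
= 40 + 80
= 120

120


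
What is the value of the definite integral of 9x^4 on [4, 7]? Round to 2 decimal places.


Find the antiderivative of 9x^4:
F(x) = 9/5 * x^5
Apply the Fundamental Theorem of Calculus:
F(7) - F(4)
= 9/5 * 7^5 - 9/5 * 4^5
= 9/5 * (16807 - 1024)
= 9/5 * 15783
= 142047/5 = 28409.40

28409.40


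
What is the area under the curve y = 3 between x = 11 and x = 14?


The area under a constant function y = 3 is a rectangle.
Width = 14 - 11 = 3
Height = 3
Area = width * height
= 3 * 3
= 9

9


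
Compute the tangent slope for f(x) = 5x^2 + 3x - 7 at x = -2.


The slope of the tangent line equals f'(x) at the point.
f(x) = 5x^2 + 3x - 7
f'(x) = 10x + 3
At x = -2:
f'(-2) = 10 * (-2) + 3
= -20 + 3
= -17

-17


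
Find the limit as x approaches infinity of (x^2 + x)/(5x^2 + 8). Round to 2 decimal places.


For limits at infinity with equal-degree polynomials,
we compare leading coefficients.
Numerator leading term: x^2
Denominator leading term: 5x^2
Divide both by x^2:
lim = (1 + 1/x) / (5 + 8/x^2)
As x -> infinity, the 1/x and 1/x^2 terms vanish:
= 1/5 = 0.20

0.20


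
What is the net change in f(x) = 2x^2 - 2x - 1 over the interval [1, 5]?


Net change = f(b) - f(a)
f(x) = 2x^2 - 2x - 1
Compute f(5):
f(5) = 2 * 5^2 - 2 * 5 - 1
= 50 - 10 - 1
= 39
Compute f(1):
f(1) = 2 * 1^2 - 2 * 1 - 1
= 2 - 2 - 1
= -1
Net change = 39 - (-1) = 40

40


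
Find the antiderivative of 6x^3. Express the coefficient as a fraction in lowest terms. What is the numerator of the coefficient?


Apply the power rule for integration:
integral of ax^n dx = a/(n+1) * x^(n+1) + C
integral of 6x^3 dx
= 6/4 * x^4 + C
= 3/2 * x^4 + C
The coefficient in lowest terms is 3/2, and its numerator is 3

3


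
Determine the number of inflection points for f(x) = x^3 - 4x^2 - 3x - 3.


Inflection points occur where f''(x) = 0 and concavity changes.
f(x) = x^3 - 4x^2 - 3x - 3
f'(x) = 3x^2 - 8x - 3
f''(x) = 6x - 8
Set f''(x) = 0:
6x - 8 = 0
x = 8 / 6 = 4/3
Since f''(x) is linear (degree 1), it changes sign at this point.
Therefore there is exactly 1 inflection point.

1


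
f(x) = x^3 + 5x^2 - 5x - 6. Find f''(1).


First derivative:
f'(x) = 3x^2 + 10x - 5
Second derivative:
f''(x) = 6x + 10
Substitute x = 1:
f''(1) = 6 * 1 + 10
= 6 + 10
= 16

16


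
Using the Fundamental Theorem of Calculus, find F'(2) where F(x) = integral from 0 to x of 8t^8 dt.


By the Fundamental Theorem of Calculus (Part 1):
If F(x) = integral from 0 to x of f(t) dt, then F'(x) = f(x)
Here f(t) = 8t^8
So F'(x) = 8x^8
Evaluate at x = 2:
F'(2) = 8 * 2^8
= 8 * 256
= 2048

2048


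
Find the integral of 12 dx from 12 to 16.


The integral of a constant k over [a, b] equals k * (b - a).
integral from 12 to 16 of 12 dx
= 12 * (16 - 12)
= 12 * 4
= 48

48


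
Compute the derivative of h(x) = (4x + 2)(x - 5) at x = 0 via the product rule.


Let u(x) = 4x + 2 and v(x) = x - 5
u'(x) = 4
v'(x) = 1
Product rule: h'(x) = u'(x)*v(x) + u(x)*v'(x)
= 4 * (x - 5) + (4x + 2) * 1
At x = 0:
u(0) = 4 * 0 + 2 = 2
v(0) = 1 * 0 - 5 = -5
h'(0) = 4 * (-5) + 2 * 1
= -20 + 2
= -18

-18


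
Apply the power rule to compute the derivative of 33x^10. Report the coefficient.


We apply the power rule: d/dx [ax^n] = a*n * x^(n-1)
d/dx [33x^10]
= 33 * 10 * x^(10-1)
= 330x^9
The coefficient is 330

330


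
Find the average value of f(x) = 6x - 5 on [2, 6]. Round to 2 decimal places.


Average value = 1/(b-a) * integral from a to b of f(x) dx
First compute the integral of 6x - 5:
F(x) = 3x^2 - 5x
F(6) = 3 * 36 - 5 * 6 = 78
F(2) = 3 * 4 - 5 * 2 = 2
Integral = 78 - 2 = 76
Average = 76 / (6 - 2) = 76 / 4
= 19 = 19.00

19.00


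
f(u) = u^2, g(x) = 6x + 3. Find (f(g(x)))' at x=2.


Using the chain rule: (f(g(x)))' = f'(g(x)) * g'(x)
First, find g(2):
g(2) = 6 * 2 + 3 = 15
Next, f'(u) = 2u
And g'(x) = 6
So f'(g(2)) * g'(2)
= 2 * 15 * 6
= 180

180


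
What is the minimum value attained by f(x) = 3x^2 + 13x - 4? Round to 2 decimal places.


For a quadratic f(x) = ax^2 + bx + c with a > 0, the minimum is at the vertex.
Vertex x-coordinate: x = -b/(2a)
x = -(13) / (2 * 3)
x = -13/6
Substitute back to find the minimum value:
f(-13/6) = 3 * (-13/6)^2 + 13 * (-13/6) - 4
= 169/12 - 169/6 - 4
= -217/12 ≈ -18.08

-18.08


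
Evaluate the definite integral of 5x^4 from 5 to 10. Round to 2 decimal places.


Find the antiderivative of 5x^4:
F(x) = 5/5 * x^5
Apply the Fundamental Theorem of Calculus:
F(10) - F(5)
= 5/5 * 10^5 - 5/5 * 5^5
= 5/5 * (100000 - 3125)
= 5/5 * 96875
= 96875 = 96875.00

96875.00


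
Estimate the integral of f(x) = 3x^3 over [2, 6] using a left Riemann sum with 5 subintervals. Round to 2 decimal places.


Left Riemann sum uses left endpoints of each subinterval.
Interval: [2, 6], n = 5
dx = (6 - 2) / 5 = 4/5
Left endpoints: [2, 14/5, 18/5, 22/5, 26/5]
f values: [24, 8232/125, 17496/125, 31944/125, 52728/125]
Sum = dx * (sum of f values)
= 4/5 * 4536/5
= 18144/25 = 725.76

725.76


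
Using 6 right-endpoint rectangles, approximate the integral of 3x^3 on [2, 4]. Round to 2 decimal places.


Right Riemann sum uses right endpoints of each subinterval.
Interval: [2, 4], n = 6
dx = (4 - 2) / 6 = 1/3
Right endpoints: [7/3, 8/3, 3, 10/3, 11/3, 4]
f values: [343/9, 512/9, 81, 1000/9, 1331/9, 192]
Sum = dx * (sum of f values)
= 1/3 * 627
= 209 = 209.00

209.00


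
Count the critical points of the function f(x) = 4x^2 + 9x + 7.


Find where f'(x) = 0:
f'(x) = 8x + 9
Set f'(x) = 0:
8x + 9 = 0
x = -9 / 8 = -9/8
This is a linear equation in x, so there is exactly one solution.
Number of critical points: 1

1


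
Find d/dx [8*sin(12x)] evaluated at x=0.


Apply the chain rule to differentiate 8*sin(12x):
d/dx [8*sin(12x)]
= 8 * cos(12x) * d/dx(12x)
= 8 * 12 * cos(12x)
= 96 * cos(12x)
Evaluate at x = 0:
= 96 * cos(0)
= 96 * 1
= 96

96


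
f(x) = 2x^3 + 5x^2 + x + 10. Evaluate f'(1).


Differentiate f(x) = 2x^3 + 5x^2 + x + 10 term by term:
f'(x) = 6x^2 + 10x + 1
Substitute x = 1:
f'(1) = 6 * 1^2 + 10 * 1 + 1
= 6 + 10 + 1
= 17

17


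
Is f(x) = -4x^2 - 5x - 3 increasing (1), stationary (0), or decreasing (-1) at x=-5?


Compute f'(x) to determine behavior:
f'(x) = -8x - 5
f'(-5) = -8 * (-5) - 5
= 40 - 5
= 35
Since f'(-5) > 0, the function is increasing (1)

1


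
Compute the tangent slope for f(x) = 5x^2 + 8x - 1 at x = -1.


The slope of the tangent line equals f'(x) at the point.
f(x) = 5x^2 + 8x - 1
f'(x) = 10x + 8
At x = -1:
f'(-1) = 10 * (-1) + 8
= -10 + 8
= -2

-2


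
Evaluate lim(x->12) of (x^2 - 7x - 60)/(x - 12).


Direct substitution gives 0/0, so we factor the numerator.
Factor: (x^2 - 7x - 60) = (x - 12)(x + 5)
Cancel the common factor (x - 12):
(x^2 - 7x - 60)/(x - 12) = (x + 5)
Now substitute x = 12:
= (12) - (-5) = 17

17


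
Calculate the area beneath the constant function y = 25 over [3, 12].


The area under a constant function y = 25 is a rectangle.
Width = 12 - 3 = 9
Height = 25
Area = width * height
= 9 * 25
= 225

225


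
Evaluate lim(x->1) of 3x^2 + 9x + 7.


Since polynomials are continuous, we use direct substitution.
lim(x->1) of 3x^2 + 9x + 7
= 3 * 1^2 + 9 * 1 + 7
= 3 + 9 + 7
= 19

19


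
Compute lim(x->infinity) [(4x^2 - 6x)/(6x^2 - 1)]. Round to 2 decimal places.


For limits at infinity with equal-degree polynomials,
we compare leading coefficients.
Numerator leading term: 4x^2
Denominator leading term: 6x^2
Divide both by x^2:
lim = (4 - 6/x) / (6 - 1/x^2)
As x -> infinity, the 1/x and 1/x^2 terms vanish:
= 4/6 = 2/3 ≈ 0.67

0.67


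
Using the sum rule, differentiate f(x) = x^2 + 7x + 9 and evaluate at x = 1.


Differentiate term by term using power and sum rules:
f(x) = x^2 + 7x + 9
f'(x) = 2x + 7
Substitute x = 1:
f'(1) = 2 * 1 + 7
= 2 + 7
= 9

9


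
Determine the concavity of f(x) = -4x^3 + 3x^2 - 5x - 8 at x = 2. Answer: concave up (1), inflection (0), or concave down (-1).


Concavity is determined by the sign of f''(x).
f(x) = -4x^3 + 3x^2 - 5x - 8
f'(x) = -12x^2 + 6x - 5
f''(x) = -24x + 6
f''(2) = -24 * 2 + 6
= -48 + 6
= -42
Since f''(2) < 0, the function is concave down (-1)

-1


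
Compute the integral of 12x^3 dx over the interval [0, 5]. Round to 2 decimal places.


Find the antiderivative of 12x^3:
F(x) = 12/4 * x^4
Apply the Fundamental Theorem of Calculus:
F(5) - F(0)
= 12/4 * 5^4 - 12/4 * 0^4
= 12/4 * (625 - 0)
= 12/4 * 625
= 1875 = 1875.00

1875.00


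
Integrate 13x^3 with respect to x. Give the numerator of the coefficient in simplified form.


Apply the power rule for integration:
integral of ax^n dx = a/(n+1) * x^(n+1) + C
integral of 13x^3 dx
= 13/4 * x^4 + C
The coefficient in lowest terms is 13/4, and its numerator is 13

13


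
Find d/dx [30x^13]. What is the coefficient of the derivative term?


We apply the power rule: d/dx [ax^n] = a*n * x^(n-1)
d/dx [30x^13]
= 30 * 13 * x^(13-1)
= 390x^12
The coefficient is 390

390


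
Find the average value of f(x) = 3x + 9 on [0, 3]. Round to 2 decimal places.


Average value = 1/(b-a) * integral from a to b of f(x) dx
First compute the integral of 3x + 9:
F(x) = (3/2)x^2 + 9x
F(3) = 3/2 * 9 + 9 * 3 = 81/2
F(0) = 3/2 * 0 + 9 * 0 = 0
Integral = 81/2 - 0 = 81/2
Average = (81/2) / (3 - 0) = (81/2) / 3
= 27/2 = 13.50

13.50


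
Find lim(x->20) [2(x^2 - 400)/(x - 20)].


Direct substitution gives 0/0, so we factor the numerator.
Factor: 2(x^2 - 400) = 2 * (x - 20)(x + 20)
Cancel the common factor (x - 20):
2(x^2 - 400)/(x - 20) = 2 * (x + 20)
Now substitute x = 20:
= 2 * (20 + 20) = 80

80


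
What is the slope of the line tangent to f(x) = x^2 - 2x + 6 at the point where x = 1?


The slope of the tangent line equals f'(x) at the point.
f(x) = x^2 - 2x + 6
f'(x) = 2x - 2
At x = 1:
f'(1) = 2 * 1 - 2
= 2 - 2
= 0

0


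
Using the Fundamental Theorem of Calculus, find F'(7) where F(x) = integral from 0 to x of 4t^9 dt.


By the Fundamental Theorem of Calculus (Part 1):
If F(x) = integral from 0 to x of f(t) dt, then F'(x) = f(x)
Here f(t) = 4t^9
So F'(x) = 4x^9
Evaluate at x = 7:
F'(7) = 4 * 7^9
= 4 * 40353607
= 161414428

161414428


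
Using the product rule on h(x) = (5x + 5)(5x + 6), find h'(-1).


Let u(x) = 5x + 5 and v(x) = 5x + 6
u'(x) = 5
v'(x) = 5
Product rule: h'(x) = u'(x)*v(x) + u(x)*v'(x)
= 5 * (5x + 6) + (5x + 5) * 5
At x = -1:
u(-1) = 5 * (-1) + 5 = 0
v(-1) = 5 * (-1) + 6 = 1
h'(-1) = 5 * 1 + 0 * 5
= 5 + 0
= 5

5


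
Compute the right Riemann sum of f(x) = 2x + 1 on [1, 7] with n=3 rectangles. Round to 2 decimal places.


Right Riemann sum uses right endpoints of each subinterval.
Interval: [1, 7], n = 3
dx = (7 - 1) / 3 = 2
Right endpoints: [3, 5, 7]
f values: [7, 11, 15]
Sum = dx * (sum of f values)
= 2 * 33
= 66 = 66.00

66.00


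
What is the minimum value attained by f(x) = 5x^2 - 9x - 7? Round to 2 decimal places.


For a quadratic f(x) = ax^2 + bx + c with a > 0, the minimum is at the vertex.
Vertex x-coordinate: x = -b/(2a)
x = -(-9) / (2 * 5)
x = 9/10
Substitute back to find the minimum value:
f(9/10) = 5 * (9/10)^2 - 9 * (9/10) - 7
= 81/20 - 81/10 - 7
= -221/20 = -11.05

-11.05


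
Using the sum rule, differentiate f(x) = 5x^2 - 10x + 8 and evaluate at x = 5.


Differentiate term by term using power and sum rules:
f(x) = 5x^2 - 10x + 8
f'(x) = 10x - 10
Substitute x = 5:
f'(5) = 10 * 5 - 10
= 50 - 10
= 40

40


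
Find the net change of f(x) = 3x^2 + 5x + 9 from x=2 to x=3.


Net change = f(b) - f(a)
f(x) = 3x^2 + 5x + 9
Compute f(3):
f(3) = 3 * 3^2 + 5 * 3 + 9
= 27 + 15 + 9
= 51
Compute f(2):
f(2) = 3 * 2^2 + 5 * 2 + 9
= 12 + 10 + 9
= 31
Net change = 51 - 31 = 20

20


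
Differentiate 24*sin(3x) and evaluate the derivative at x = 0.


Apply the chain rule to differentiate 24*sin(3x):
d/dx [24*sin(3x)]
= 24 * cos(3x) * d/dx(3x)
= 24 * 3 * cos(3x)
= 72 * cos(3x)
Evaluate at x = 0:
= 72 * cos(0)
= 72 * 1
= 72

72


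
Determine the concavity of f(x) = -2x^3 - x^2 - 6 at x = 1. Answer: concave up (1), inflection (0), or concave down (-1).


Concavity is determined by the sign of f''(x).
f(x) = -2x^3 - x^2 - 6
f'(x) = -6x^2 - 2x
f''(x) = -12x - 2
f''(1) = -12 * 1 - 2
= -12 - 2
= -14
Since f''(1) < 0, the function is concave down (-1)

-1


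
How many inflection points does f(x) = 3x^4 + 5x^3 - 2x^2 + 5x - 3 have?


Inflection points occur where f''(x) = 0 and concavity changes.
f(x) = 3x^4 + 5x^3 - 2x^2 + 5x - 3
f'(x) = 12x^3 + 15x^2 - 4x + 5
f''(x) = 36x^2 + 30x - 4
This is a quadratic in x. Use the discriminant to count real roots.
Discriminant = (30)^2 - 4 * 36 * (-4)
= 900 - (-576)
= 1476
Since discriminant > 0, f''(x) = 0 has 2 distinct real solutions.
A quadratic with two distinct real roots changes sign at each root, so concavity changes at both.
Number of inflection points: 2

2


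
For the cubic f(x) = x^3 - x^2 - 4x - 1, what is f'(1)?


Differentiate f(x) = x^3 - x^2 - 4x - 1 term by term:
f'(x) = 3x^2 - 2x - 4
Substitute x = 1:
f'(1) = 3 * 1^2 - 2 * 1 - 4
= 3 - 2 - 4
= -3

-3


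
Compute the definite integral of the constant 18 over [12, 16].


The integral of a constant k over [a, b] equals k * (b - a).
integral from 12 to 16 of 18 dx
= 18 * (16 - 12)
= 18 * 4
= 72

72


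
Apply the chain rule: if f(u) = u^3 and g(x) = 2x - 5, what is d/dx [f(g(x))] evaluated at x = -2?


Using the chain rule: (f(g(x)))' = f'(g(x)) * g'(x)
First, find g(-2):
g(-2) = 2 * (-2) - 5 = -9
Next, f'(u) = 3u^2
And g'(x) = 2
So f'(g(-2)) * g'(-2)
= 3 * (-9)^2 * 2
= 3 * 81 * 2
= 486

486


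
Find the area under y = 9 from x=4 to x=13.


The area under a constant function y = 9 is a rectangle.
Width = 13 - 4 = 9
Height = 9
Area = width * height
= 9 * 9
= 81

81


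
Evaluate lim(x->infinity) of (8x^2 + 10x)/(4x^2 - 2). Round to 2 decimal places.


For limits at infinity with equal-degree polynomials,
we compare leading coefficients.
Numerator leading term: 8x^2
Denominator leading term: 4x^2
Divide both by x^2:
lim = (8 + 10/x) / (4 - 2/x^2)
As x -> infinity, the 1/x and 1/x^2 terms vanish:
= 8/4 = 2 = 2.00

2.00


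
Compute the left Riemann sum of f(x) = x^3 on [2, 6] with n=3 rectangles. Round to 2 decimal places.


Left Riemann sum uses left endpoints of each subinterval.
Interval: [2, 6], n = 3
dx = (6 - 2) / 3 = 4/3
Left endpoints: [2, 10/3, 14/3]
f values: [8, 1000/27, 2744/27]
Sum = dx * (sum of f values)
= 4/3 * 440/3
= 1760/9 ≈ 195.56

195.56


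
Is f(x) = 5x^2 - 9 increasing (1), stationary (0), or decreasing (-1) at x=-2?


Compute f'(x) to determine behavior:
f'(x) = 10x
f'(-2) = 10 * (-2) + 0
= -20 + 0
= -20
Since f'(-2) < 0, the function is decreasing (-1)

-1


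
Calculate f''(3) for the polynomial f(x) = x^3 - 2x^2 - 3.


First derivative:
f'(x) = 3x^2 - 4x
Second derivative:
f''(x) = 6x - 4
Substitute x = 3:
f''(3) = 6 * 3 - 4
= 18 - 4
= 14

14


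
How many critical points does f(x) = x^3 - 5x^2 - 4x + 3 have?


Find where f'(x) = 0:
f(x) = x^3 - 5x^2 - 4x + 3
f'(x) = 3x^2 - 10x - 4
This is a quadratic in x. Use the discriminant to count real roots.
Discriminant = (-10)^2 - 4 * 3 * (-4)
= 100 - (-48)
= 148
Since discriminant > 0, f'(x) = 0 has 2 real solutions.
Number of critical points: 2

2


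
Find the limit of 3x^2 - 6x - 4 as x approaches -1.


Since polynomials are continuous, we use direct substitution.
lim(x->-1) of 3x^2 - 6x - 4
= 3 * (-1)^2 - 6 * (-1) - 4
= 3 + 6 - 4
= 5

5


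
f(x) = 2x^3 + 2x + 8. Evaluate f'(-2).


Differentiate f(x) = 2x^3 + 2x + 8 term by term:
f'(x) = 6x^2 + 2
Substitute x = -2:
f'(-2) = 6 * (-2)^2 + 0 * (-2) + 2
= 24 + 0 + 2
= 26

26


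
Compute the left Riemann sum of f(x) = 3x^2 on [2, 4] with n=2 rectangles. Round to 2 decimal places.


Left Riemann sum uses left endpoints of each subinterval.
Interval: [2, 4], n = 2
dx = (4 - 2) / 2 = 1
Left endpoints: [2, 3]
f values: [12, 27]
Sum = dx * (sum of f values)
= 1 * 39
= 39 = 39.00

39.00


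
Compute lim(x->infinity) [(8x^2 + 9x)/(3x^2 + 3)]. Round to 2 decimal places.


For limits at infinity with equal-degree polynomials,
we compare leading coefficients.
Numerator leading term: 8x^2
Denominator leading term: 3x^2
Divide both by x^2:
lim = (8 + 9/x) / (3 + 3/x^2)
As x -> infinity, the 1/x and 1/x^2 terms vanish:
= 8/3 ≈ 2.67

2.67


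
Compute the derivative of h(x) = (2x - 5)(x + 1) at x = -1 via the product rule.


Let u(x) = 2x - 5 and v(x) = x + 1
u'(x) = 2
v'(x) = 1
Product rule: h'(x) = u'(x)*v(x) + u(x)*v'(x)
= 2 * (x + 1) + (2x - 5) * 1
At x = -1:
u(-1) = 2 * (-1) - 5 = -7
v(-1) = 1 * (-1) + 1 = 0
h'(-1) = 2 * 0 + (-7) * 1
= 0 - 7
= -7

-7


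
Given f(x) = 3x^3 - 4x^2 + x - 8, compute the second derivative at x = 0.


First derivative:
f'(x) = 9x^2 - 8x + 1
Second derivative:
f''(x) = 18x - 8
Substitute x = 0:
f''(0) = 18 * 0 - 8
= 0 - 8
= -8

-8


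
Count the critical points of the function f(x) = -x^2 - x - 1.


Find where f'(x) = 0:
f'(x) = -2x - 1
Set f'(x) = 0:
-2x - 1 = 0
x = 1 / (-2) = -1/2
This is a linear equation in x, so there is exactly one solution.
Number of critical points: 1

1


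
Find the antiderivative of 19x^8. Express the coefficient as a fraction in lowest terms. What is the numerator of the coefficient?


Apply the power rule for integration:
integral of ax^n dx = a/(n+1) * x^(n+1) + C
integral of 19x^8 dx
= 19/9 * x^9 + C
The coefficient in lowest terms is 19/9, and its numerator is 19

19


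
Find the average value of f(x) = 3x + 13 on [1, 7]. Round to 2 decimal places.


Average value = 1/(b-a) * integral from a to b of f(x) dx
First compute the integral of 3x + 13:
F(x) = (3/2)x^2 + 13x
F(7) = 3/2 * 49 + 13 * 7 = 329/2
F(1) = 3/2 * 1 + 13 * 1 = 29/2
Integral = 329/2 - 29/2 = 150
Average = 150 / (7 - 1) = 150 / 6
= 25 = 25.00

25.00


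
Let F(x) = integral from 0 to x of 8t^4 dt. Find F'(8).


By the Fundamental Theorem of Calculus (Part 1):
If F(x) = integral from 0 to x of f(t) dt, then F'(x) = f(x)
Here f(t) = 8t^4
So F'(x) = 8x^4
Evaluate at x = 8:
F'(8) = 8 * 8^4
= 8 * 4096
= 32768

32768
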